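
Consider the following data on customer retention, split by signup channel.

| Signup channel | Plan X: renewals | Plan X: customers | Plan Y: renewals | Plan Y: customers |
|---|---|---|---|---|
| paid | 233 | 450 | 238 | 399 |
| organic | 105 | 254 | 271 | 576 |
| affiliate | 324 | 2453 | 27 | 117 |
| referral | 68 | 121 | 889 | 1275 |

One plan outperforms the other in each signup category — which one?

Paid: Plan X 233/450 = 51.8%, Plan Y 238/399 = 59.6% → Plan Y
Organic: Plan X 105/254 = 41.3%, Plan Y 271/576 = 47.0% → Plan Y
Affiliate: Plan X 324/2453 = 13.2%, Plan Y 27/117 = 23.1% → Plan Y
Referral: Plan X 68/121 = 56.2%, Plan Y 889/1275 = 69.7% → Plan Y
Plan Y has the higher rate in all 4 groups.

Plan Y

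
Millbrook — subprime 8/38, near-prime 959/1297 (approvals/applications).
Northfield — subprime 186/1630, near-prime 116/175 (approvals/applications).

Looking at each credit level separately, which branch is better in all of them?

Millbrook

Subprime: Millbrook 8/38 = 21.1%, Northfield 186/1630 = 11.4% → Millbrook
Near-prime: Millbrook 959/1297 = 73.9%, Northfield 116/175 = 66.3% → Millbrook
Millbrook has the higher rate in both groups.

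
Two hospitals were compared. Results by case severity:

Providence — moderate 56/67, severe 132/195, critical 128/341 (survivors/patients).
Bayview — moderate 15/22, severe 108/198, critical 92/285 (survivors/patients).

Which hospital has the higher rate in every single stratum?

Providence

Moderate: Providence 56/67 = 83.6%, Bayview 15/22 = 68.2% → Providence
Severe: Providence 132/195 = 67.7%, Bayview 108/198 = 54.5% → Providence
Critical: Providence 128/341 = 37.5%, Bayview 92/285 = 32.3% → Providence
Providence has the higher rate in all 3 groups.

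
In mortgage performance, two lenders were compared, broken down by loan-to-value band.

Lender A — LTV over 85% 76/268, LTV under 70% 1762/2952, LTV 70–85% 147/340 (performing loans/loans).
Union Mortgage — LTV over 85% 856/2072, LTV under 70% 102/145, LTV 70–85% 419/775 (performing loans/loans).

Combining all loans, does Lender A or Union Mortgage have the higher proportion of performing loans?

Lender A

LTV over 85%: Lender A 76/268 = 28.4%, Union Mortgage 856/2072 = 41.3% → Union Mortgage
LTV under 70%: Lender A 1762/2952 = 59.7%, Union Mortgage 102/145 = 70.3% → Union Mortgage
LTV 70–85%: Lender A 147/340 = 43.2%, Union Mortgage 419/775 = 54.1% → Union Mortgage
Overall: Lender A 1985/3560 = 55.8%, Union Mortgage 1377/2992 = 46.0% → Lender A
(Union Mortgage wins every loan-to-value group but Lender A wins overall — Union Mortgage's loans skew toward the low-rate LTV over 85% group.)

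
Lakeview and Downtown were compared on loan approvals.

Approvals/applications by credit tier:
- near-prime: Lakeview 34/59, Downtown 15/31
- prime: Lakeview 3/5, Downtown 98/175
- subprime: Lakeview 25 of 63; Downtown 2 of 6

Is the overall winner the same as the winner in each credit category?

Near-prime: Lakeview 34/59 = 57.6%, Downtown 15/31 = 48.4% → Lakeview
Prime: Lakeview 3/5 = 60.0%, Downtown 98/175 = 56.0% → Lakeview
Subprime: Lakeview 25/63 = 39.7%, Downtown 2/6 = 33.3% → Lakeview
Overall: Lakeview 62/127 = 48.8%, Downtown 115/212 = 54.2% → Downtown
Lakeview wins each credit group but Downtown wins overall — the comparison reverses. Lakeview's applications skew toward subprime, which has a lower base rate.

No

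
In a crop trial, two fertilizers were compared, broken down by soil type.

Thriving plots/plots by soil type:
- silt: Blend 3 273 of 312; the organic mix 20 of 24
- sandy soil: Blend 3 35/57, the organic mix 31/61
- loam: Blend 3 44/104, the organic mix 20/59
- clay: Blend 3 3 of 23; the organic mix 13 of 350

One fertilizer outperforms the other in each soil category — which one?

Blend 3

Silt: Blend 3 273/312 = 87.5%, the organic mix 20/24 = 83.3% → Blend 3
Sandy soil: Blend 3 35/57 = 61.4%, the organic mix 31/61 = 50.8% → Blend 3
Loam: Blend 3 44/104 = 42.3%, the organic mix 20/59 = 33.9% → Blend 3
Clay: Blend 3 3/23 = 13.0%, the organic mix 13/350 = 3.7% → Blend 3
Blend 3 has the higher rate in all 4 groups.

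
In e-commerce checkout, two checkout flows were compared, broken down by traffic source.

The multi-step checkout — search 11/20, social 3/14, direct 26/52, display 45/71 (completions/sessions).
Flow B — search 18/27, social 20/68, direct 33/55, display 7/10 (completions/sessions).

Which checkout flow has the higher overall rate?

the multi-step checkout

Search: the multi-step checkout 11/20 = 55.0%, Flow B 18/27 = 66.7% → Flow B
Social: the multi-step checkout 3/14 = 21.4%, Flow B 20/68 = 29.4% → Flow B
Direct: the multi-step checkout 26/52 = 50.0%, Flow B 33/55 = 60.0% → Flow B
Display: the multi-step checkout 45/71 = 63.4%, Flow B 7/10 = 70.0% → Flow B
Overall: the multi-step checkout 85/157 = 54.1%, Flow B 78/160 = 48.8% → the multi-step checkout
(Flow B wins every traffic group but the multi-step checkout wins overall — Flow B's sessions skew toward the low-rate social group.)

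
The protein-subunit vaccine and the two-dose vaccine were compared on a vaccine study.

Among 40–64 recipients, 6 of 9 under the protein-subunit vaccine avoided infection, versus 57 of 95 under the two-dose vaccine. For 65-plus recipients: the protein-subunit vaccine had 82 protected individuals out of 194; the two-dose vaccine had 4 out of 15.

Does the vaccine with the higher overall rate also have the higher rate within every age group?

40–64: the protein-subunit vaccine 6/9 = 66.7%, the two-dose vaccine 57/95 = 60.0% → the protein-subunit vaccine
65-plus: the protein-subunit vaccine 82/194 = 42.3%, the two-dose vaccine 4/15 = 26.7% → the protein-subunit vaccine
Overall: the protein-subunit vaccine 88/203 = 43.3%, the two-dose vaccine 61/110 = 55.5% → the two-dose vaccine
The protein-subunit vaccine wins each age group but the two-dose vaccine wins overall — the comparison reverses. The protein-subunit vaccine's recipients skew toward 65-plus, which has a lower base rate.

No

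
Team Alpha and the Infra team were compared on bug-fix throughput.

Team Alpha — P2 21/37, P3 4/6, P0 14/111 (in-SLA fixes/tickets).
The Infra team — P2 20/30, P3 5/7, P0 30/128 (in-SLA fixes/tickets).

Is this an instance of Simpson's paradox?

P2: Team Alpha 21/37 = 56.8%, the Infra team 20/30 = 66.7% → the Infra team
P3: Team Alpha 4/6 = 66.7%, the Infra team 5/7 = 71.4% → the Infra team
P0: Team Alpha 14/111 = 12.6%, the Infra team 30/128 = 23.4% → the Infra team
Overall: Team Alpha 39/154 = 25.3%, the Infra team 55/165 = 33.3% → the Infra team
The Infra team wins overall and in every ticket group — no reversal.

No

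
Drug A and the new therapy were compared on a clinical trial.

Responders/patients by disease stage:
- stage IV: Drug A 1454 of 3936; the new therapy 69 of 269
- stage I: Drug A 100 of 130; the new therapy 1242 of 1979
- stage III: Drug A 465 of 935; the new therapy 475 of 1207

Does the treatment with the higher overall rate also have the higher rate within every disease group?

Stage IV: Drug A 1454/3936 = 36.9%, the new therapy 69/269 = 25.7% → Drug A
Stage I: Drug A 100/130 = 76.9%, the new therapy 1242/1979 = 62.8% → Drug A
Stage III: Drug A 465/935 = 49.7%, the new therapy 475/1207 = 39.4% → Drug A
Overall: Drug A 2019/5001 = 40.4%, the new therapy 1786/3455 = 51.7% → the new therapy
Drug A wins each disease group but the new therapy wins overall — the comparison reverses. Drug A's patients skew toward stage IV, which has a lower base rate.

No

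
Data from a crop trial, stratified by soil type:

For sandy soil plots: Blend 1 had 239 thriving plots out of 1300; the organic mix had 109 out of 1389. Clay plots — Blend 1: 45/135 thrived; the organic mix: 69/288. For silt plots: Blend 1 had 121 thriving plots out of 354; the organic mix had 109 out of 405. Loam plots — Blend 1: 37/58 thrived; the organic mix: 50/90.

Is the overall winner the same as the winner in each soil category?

Yes

Sandy soil: Blend 1 239/1300 = 18.4%, the organic mix 109/1389 = 7.8% → Blend 1
Clay: Blend 1 45/135 = 33.3%, the organic mix 69/288 = 24.0% → Blend 1
Silt: Blend 1 121/354 = 34.2%, the organic mix 109/405 = 26.9% → Blend 1
Loam: Blend 1 37/58 = 63.8%, the organic mix 50/90 = 55.6% → Blend 1
Overall: Blend 1 442/1847 = 23.9%, the organic mix 337/2172 = 15.5% → Blend 1
Blend 1 wins overall and in every soil group — no reversal.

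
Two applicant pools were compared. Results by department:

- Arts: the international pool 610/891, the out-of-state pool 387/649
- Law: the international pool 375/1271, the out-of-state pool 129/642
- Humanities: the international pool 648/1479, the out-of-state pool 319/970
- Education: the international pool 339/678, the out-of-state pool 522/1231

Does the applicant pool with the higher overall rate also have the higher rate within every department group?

Arts: the international pool 610/891 = 68.5%, the out-of-state pool 387/649 = 59.6% → the international pool
Law: the international pool 375/1271 = 29.5%, the out-of-state pool 129/642 = 20.1% → the international pool
Humanities: the international pool 648/1479 = 43.8%, the out-of-state pool 319/970 = 32.9% → the international pool
Education: the international pool 339/678 = 50.0%, the out-of-state pool 522/1231 = 42.4% → the international pool
Overall: the international pool 1972/4319 = 45.7%, the out-of-state pool 1357/3492 = 38.9% → the international pool
The international pool wins overall and in every department group — no reversal.

Yes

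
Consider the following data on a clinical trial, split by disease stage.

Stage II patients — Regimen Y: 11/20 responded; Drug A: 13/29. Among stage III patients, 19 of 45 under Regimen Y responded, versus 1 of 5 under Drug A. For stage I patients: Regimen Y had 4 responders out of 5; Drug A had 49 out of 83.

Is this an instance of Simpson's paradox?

Yes

Stage II: Regimen Y 11/20 = 55.0%, Drug A 13/29 = 44.8% → Regimen Y
Stage III: Regimen Y 19/45 = 42.2%, Drug A 1/5 = 20.0% → Regimen Y
Stage I: Regimen Y 4/5 = 80.0%, Drug A 49/83 = 59.0% → Regimen Y
Overall: Regimen Y 34/70 = 48.6%, Drug A 63/117 = 53.8% → Drug A
Regimen Y wins each disease group but Drug A wins overall — the comparison reverses. Regimen Y's patients skew toward stage III, which has a lower base rate.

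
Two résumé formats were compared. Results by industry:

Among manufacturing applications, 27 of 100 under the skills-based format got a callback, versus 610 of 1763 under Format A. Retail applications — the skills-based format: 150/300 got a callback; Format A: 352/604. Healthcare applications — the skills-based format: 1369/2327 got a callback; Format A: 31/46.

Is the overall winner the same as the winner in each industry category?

No

Manufacturing: the skills-based format 27/100 = 27.0%, Format A 610/1763 = 34.6% → Format A
Retail: the skills-based format 150/300 = 50.0%, Format A 352/604 = 58.3% → Format A
Healthcare: the skills-based format 1369/2327 = 58.8%, Format A 31/46 = 67.4% → Format A
Overall: the skills-based format 1546/2727 = 56.7%, Format A 993/2413 = 41.2% → the skills-based format
Format A wins each industry group but the skills-based format wins overall — the comparison reverses. Format A's applications skew toward manufacturing, which has a lower base rate.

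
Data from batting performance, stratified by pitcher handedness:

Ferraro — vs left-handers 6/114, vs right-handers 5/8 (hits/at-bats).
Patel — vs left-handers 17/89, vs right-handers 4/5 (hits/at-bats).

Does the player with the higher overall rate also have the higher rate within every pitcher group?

Vs left-handers: Ferraro 6/114 = 5.3%, Patel 17/89 = 19.1% → Patel
Vs right-handers: Ferraro 5/8 = 62.5%, Patel 4/5 = 80.0% → Patel
Overall: Ferraro 11/122 = 9.0%, Patel 21/94 = 22.3% → Patel
Patel wins overall and in every pitcher group — no reversal.

Yes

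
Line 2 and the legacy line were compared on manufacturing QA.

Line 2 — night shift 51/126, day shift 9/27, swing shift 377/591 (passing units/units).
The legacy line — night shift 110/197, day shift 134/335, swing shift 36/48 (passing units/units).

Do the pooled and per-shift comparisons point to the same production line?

Night shift: Line 2 51/126 = 40.5%, the legacy line 110/197 = 55.8% → the legacy line
Day shift: Line 2 9/27 = 33.3%, the legacy line 134/335 = 40.0% → the legacy line
Swing shift: Line 2 377/591 = 63.8%, the legacy line 36/48 = 75.0% → the legacy line
Overall: Line 2 437/744 = 58.7%, the legacy line 280/580 = 48.3% → Line 2
The legacy line wins each shift group but Line 2 wins overall — the comparison reverses. The legacy line's units skew toward day shift, which has a lower base rate.

No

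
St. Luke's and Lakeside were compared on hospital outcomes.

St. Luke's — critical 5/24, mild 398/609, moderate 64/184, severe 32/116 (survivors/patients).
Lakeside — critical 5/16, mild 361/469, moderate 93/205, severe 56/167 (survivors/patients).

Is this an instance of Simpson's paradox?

No

Critical: St. Luke's 5/24 = 20.8%, Lakeside 5/16 = 31.2% → Lakeside
Mild: St. Luke's 398/609 = 65.4%, Lakeside 361/469 = 77.0% → Lakeside
Moderate: St. Luke's 64/184 = 34.8%, Lakeside 93/205 = 45.4% → Lakeside
Severe: St. Luke's 32/116 = 27.6%, Lakeside 56/167 = 33.5% → Lakeside
Overall: St. Luke's 499/933 = 53.5%, Lakeside 515/857 = 60.1% → Lakeside
Lakeside wins overall and in every case group — no reversal.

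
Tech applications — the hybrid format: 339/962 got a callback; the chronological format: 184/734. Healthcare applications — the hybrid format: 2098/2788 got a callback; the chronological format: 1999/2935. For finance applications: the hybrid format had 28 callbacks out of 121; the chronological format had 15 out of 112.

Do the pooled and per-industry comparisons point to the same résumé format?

Yes

Tech: the hybrid format 339/962 = 35.2%, the chronological format 184/734 = 25.1% → the hybrid format
Healthcare: the hybrid format 2098/2788 = 75.3%, the chronological format 1999/2935 = 68.1% → the hybrid format
Finance: the hybrid format 28/121 = 23.1%, the chronological format 15/112 = 13.4% → the hybrid format
Overall: the hybrid format 2465/3871 = 63.7%, the chronological format 2198/3781 = 58.1% → the hybrid format
The hybrid format wins overall and in every industry group — no reversal.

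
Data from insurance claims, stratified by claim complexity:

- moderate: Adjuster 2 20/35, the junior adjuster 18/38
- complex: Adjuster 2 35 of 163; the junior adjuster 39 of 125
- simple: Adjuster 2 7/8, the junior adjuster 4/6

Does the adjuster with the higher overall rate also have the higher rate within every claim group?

No

Moderate: Adjuster 2 20/35 = 57.1%, the junior adjuster 18/38 = 47.4% → Adjuster 2
Complex: Adjuster 2 35/163 = 21.5%, the junior adjuster 39/125 = 31.2% → the junior adjuster
Simple: Adjuster 2 7/8 = 87.5%, the junior adjuster 4/6 = 66.7% → Adjuster 2
Overall: Adjuster 2 62/206 = 30.1%, the junior adjuster 61/169 = 36.1% → the junior adjuster
Neither sweeps: Adjuster 2 wins 2 of 3 groups, the junior adjuster wins 1. The junior adjuster wins overall but not every group — no Simpson reversal.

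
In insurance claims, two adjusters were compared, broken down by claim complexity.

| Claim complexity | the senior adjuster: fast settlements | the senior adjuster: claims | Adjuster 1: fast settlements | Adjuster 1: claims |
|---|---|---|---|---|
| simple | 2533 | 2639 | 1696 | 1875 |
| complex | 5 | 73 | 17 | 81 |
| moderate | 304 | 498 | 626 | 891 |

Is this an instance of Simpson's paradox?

Simple: the senior adjuster 2533/2639 = 96.0%, Adjuster 1 1696/1875 = 90.5% → the senior adjuster
Complex: the senior adjuster 5/73 = 6.8%, Adjuster 1 17/81 = 21.0% → Adjuster 1
Moderate: the senior adjuster 304/498 = 61.0%, Adjuster 1 626/891 = 70.3% → Adjuster 1
Overall: the senior adjuster 2842/3210 = 88.5%, Adjuster 1 2339/2847 = 82.2% → the senior adjuster
Neither sweeps: the senior adjuster wins 1 of 3 groups, Adjuster 1 wins 2. The senior adjuster wins overall but not every group — no Simpson reversal.

No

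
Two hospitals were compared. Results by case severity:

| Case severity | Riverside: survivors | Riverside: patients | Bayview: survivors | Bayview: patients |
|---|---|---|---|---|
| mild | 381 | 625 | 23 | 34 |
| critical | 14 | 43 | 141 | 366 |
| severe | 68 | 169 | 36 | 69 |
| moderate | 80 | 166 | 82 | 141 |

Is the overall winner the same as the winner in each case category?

No

Mild: Riverside 381/625 = 61.0%, Bayview 23/34 = 67.6% → Bayview
Critical: Riverside 14/43 = 32.6%, Bayview 141/366 = 38.5% → Bayview
Severe: Riverside 68/169 = 40.2%, Bayview 36/69 = 52.2% → Bayview
Moderate: Riverside 80/166 = 48.2%, Bayview 82/141 = 58.2% → Bayview
Overall: Riverside 543/1003 = 54.1%, Bayview 282/610 = 46.2% → Riverside
Bayview wins each case group but Riverside wins overall — the comparison reverses. Bayview's patients skew toward critical, which has a lower base rate.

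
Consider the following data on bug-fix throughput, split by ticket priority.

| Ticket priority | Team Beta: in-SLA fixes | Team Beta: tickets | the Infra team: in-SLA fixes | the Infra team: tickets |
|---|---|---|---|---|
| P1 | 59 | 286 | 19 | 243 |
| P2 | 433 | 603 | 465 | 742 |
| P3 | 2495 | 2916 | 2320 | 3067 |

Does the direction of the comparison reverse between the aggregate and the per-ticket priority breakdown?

No

P1: Team Beta 59/286 = 20.6%, the Infra team 19/243 = 7.8% → Team Beta
P2: Team Beta 433/603 = 71.8%, the Infra team 465/742 = 62.7% → Team Beta
P3: Team Beta 2495/2916 = 85.6%, the Infra team 2320/3067 = 75.6% → Team Beta
Overall: Team Beta 2987/3805 = 78.5%, the Infra team 2804/4052 = 69.2% → Team Beta
Team Beta wins overall and in every ticket group — no reversal.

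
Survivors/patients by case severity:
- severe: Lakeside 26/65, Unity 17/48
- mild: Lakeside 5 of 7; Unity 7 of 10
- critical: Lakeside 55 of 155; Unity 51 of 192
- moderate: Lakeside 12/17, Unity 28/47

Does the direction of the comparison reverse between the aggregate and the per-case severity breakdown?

Severe: Lakeside 26/65 = 40.0%, Unity 17/48 = 35.4% → Lakeside
Mild: Lakeside 5/7 = 71.4%, Unity 7/10 = 70.0% → Lakeside
Critical: Lakeside 55/155 = 35.5%, Unity 51/192 = 26.6% → Lakeside
Moderate: Lakeside 12/17 = 70.6%, Unity 28/47 = 59.6% → Lakeside
Overall: Lakeside 98/244 = 40.2%, Unity 103/297 = 34.7% → Lakeside
Lakeside wins overall and in every case group — no reversal.

No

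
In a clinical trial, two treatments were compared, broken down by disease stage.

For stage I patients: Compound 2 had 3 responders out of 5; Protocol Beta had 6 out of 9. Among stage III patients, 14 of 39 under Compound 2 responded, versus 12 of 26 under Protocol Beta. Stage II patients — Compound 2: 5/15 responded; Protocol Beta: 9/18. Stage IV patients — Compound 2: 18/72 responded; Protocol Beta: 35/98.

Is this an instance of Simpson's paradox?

Stage I: Compound 2 3/5 = 60.0%, Protocol Beta 6/9 = 66.7% → Protocol Beta
Stage III: Compound 2 14/39 = 35.9%, Protocol Beta 12/26 = 46.2% → Protocol Beta
Stage II: Compound 2 5/15 = 33.3%, Protocol Beta 9/18 = 50.0% → Protocol Beta
Stage IV: Compound 2 18/72 = 25.0%, Protocol Beta 35/98 = 35.7% → Protocol Beta
Overall: Compound 2 40/131 = 30.5%, Protocol Beta 62/151 = 41.1% → Protocol Beta
Protocol Beta wins overall and in every disease group — no reversal.

No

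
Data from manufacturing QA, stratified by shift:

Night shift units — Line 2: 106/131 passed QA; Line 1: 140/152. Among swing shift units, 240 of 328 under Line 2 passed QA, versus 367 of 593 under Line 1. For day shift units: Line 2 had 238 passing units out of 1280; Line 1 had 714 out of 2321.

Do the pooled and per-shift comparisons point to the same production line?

No

Night shift: Line 2 106/131 = 80.9%, Line 1 140/152 = 92.1% → Line 1
Swing shift: Line 2 240/328 = 73.2%, Line 1 367/593 = 61.9% → Line 2
Day shift: Line 2 238/1280 = 18.6%, Line 1 714/2321 = 30.8% → Line 1
Overall: Line 2 584/1739 = 33.6%, Line 1 1221/3066 = 39.8% → Line 1
Neither sweeps: Line 2 wins 1 of 3 groups, Line 1 wins 2. Line 1 wins overall but not every group — no Simpson reversal.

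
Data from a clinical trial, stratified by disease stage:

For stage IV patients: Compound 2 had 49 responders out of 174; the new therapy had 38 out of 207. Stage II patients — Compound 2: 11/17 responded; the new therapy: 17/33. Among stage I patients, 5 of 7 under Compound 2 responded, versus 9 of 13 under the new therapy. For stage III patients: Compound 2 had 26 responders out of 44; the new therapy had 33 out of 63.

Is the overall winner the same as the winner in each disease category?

Stage IV: Compound 2 49/174 = 28.2%, the new therapy 38/207 = 18.4% → Compound 2
Stage II: Compound 2 11/17 = 64.7%, the new therapy 17/33 = 51.5% → Compound 2
Stage I: Compound 2 5/7 = 71.4%, the new therapy 9/13 = 69.2% → Compound 2
Stage III: Compound 2 26/44 = 59.1%, the new therapy 33/63 = 52.4% → Compound 2
Overall: Compound 2 91/242 = 37.6%, the new therapy 97/316 = 30.7% → Compound 2
Compound 2 wins overall and in every disease group — no reversal.

Yes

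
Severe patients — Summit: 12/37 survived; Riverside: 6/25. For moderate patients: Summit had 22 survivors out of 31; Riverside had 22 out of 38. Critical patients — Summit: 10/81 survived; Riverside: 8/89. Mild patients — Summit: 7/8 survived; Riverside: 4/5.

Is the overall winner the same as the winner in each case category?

Yes

Severe: Summit 12/37 = 32.4%, Riverside 6/25 = 24.0% → Summit
Moderate: Summit 22/31 = 71.0%, Riverside 22/38 = 57.9% → Summit
Critical: Summit 10/81 = 12.3%, Riverside 8/89 = 9.0% → Summit
Mild: Summit 7/8 = 87.5%, Riverside 4/5 = 80.0% → Summit
Overall: Summit 51/157 = 32.5%, Riverside 40/157 = 25.5% → Summit
Summit wins overall and in every case group — no reversal.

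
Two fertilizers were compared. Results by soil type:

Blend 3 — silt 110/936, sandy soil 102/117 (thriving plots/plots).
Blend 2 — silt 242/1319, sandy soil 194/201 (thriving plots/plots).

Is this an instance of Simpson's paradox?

Silt: Blend 3 110/936 = 11.8%, Blend 2 242/1319 = 18.3% → Blend 2
Sandy soil: Blend 3 102/117 = 87.2%, Blend 2 194/201 = 96.5% → Blend 2
Overall: Blend 3 212/1053 = 20.1%, Blend 2 436/1520 = 28.7% → Blend 2
Blend 2 wins overall and in every soil group — no reversal.

No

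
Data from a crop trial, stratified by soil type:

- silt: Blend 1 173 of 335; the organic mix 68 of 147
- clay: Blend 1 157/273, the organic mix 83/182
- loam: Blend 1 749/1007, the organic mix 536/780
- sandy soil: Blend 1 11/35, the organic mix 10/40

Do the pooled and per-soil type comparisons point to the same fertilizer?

Silt: Blend 1 173/335 = 51.6%, the organic mix 68/147 = 46.3% → Blend 1
Clay: Blend 1 157/273 = 57.5%, the organic mix 83/182 = 45.6% → Blend 1
Loam: Blend 1 749/1007 = 74.4%, the organic mix 536/780 = 68.7% → Blend 1
Sandy soil: Blend 1 11/35 = 31.4%, the organic mix 10/40 = 25.0% → Blend 1
Overall: Blend 1 1090/1650 = 66.1%, the organic mix 697/1149 = 60.7% → Blend 1
Blend 1 wins overall and in every soil group — no reversal.

Yes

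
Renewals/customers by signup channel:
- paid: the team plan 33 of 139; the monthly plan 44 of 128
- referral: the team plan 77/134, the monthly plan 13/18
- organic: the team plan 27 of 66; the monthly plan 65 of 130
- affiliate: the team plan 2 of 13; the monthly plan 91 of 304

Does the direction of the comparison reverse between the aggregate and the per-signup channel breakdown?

Paid: the team plan 33/139 = 23.7%, the monthly plan 44/128 = 34.4% → the monthly plan
Referral: the team plan 77/134 = 57.5%, the monthly plan 13/18 = 72.2% → the monthly plan
Organic: the team plan 27/66 = 40.9%, the monthly plan 65/130 = 50.0% → the monthly plan
Affiliate: the team plan 2/13 = 15.4%, the monthly plan 91/304 = 29.9% → the monthly plan
Overall: the team plan 139/352 = 39.5%, the monthly plan 213/580 = 36.7% → the team plan
The monthly plan wins each signup group but the team plan wins overall — the comparison reverses. The monthly plan's customers skew toward affiliate, which has a lower base rate.

Yes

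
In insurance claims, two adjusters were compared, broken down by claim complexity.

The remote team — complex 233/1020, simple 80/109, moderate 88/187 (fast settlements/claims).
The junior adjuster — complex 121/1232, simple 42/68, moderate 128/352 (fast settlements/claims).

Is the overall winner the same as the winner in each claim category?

Complex: the remote team 233/1020 = 22.8%, the junior adjuster 121/1232 = 9.8% → the remote team
Simple: the remote team 80/109 = 73.4%, the junior adjuster 42/68 = 61.8% → the remote team
Moderate: the remote team 88/187 = 47.1%, the junior adjuster 128/352 = 36.4% → the remote team
Overall: the remote team 401/1316 = 30.5%, the junior adjuster 291/1652 = 17.6% → the remote team
The remote team wins overall and in every claim group — no reversal.

Yes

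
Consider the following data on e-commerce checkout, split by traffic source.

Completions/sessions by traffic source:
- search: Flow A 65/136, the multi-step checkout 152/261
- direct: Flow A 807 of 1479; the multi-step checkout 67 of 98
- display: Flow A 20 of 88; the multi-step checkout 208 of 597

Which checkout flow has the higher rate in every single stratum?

Search: Flow A 65/136 = 47.8%, the multi-step checkout 152/261 = 58.2% → the multi-step checkout
Direct: Flow A 807/1479 = 54.6%, the multi-step checkout 67/98 = 68.4% → the multi-step checkout
Display: Flow A 20/88 = 22.7%, the multi-step checkout 208/597 = 34.8% → the multi-step checkout
The multi-step checkout has the higher rate in all 3 groups.

the multi-step checkout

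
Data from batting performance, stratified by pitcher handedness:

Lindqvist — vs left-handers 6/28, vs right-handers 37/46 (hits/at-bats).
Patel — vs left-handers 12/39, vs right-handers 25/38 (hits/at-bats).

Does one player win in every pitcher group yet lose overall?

Vs left-handers: Lindqvist 6/28 = 21.4%, Patel 12/39 = 30.8% → Patel
Vs right-handers: Lindqvist 37/46 = 80.4%, Patel 25/38 = 65.8% → Lindqvist
Overall: Lindqvist 43/74 = 58.1%, Patel 37/77 = 48.1% → Lindqvist
Neither sweeps: Lindqvist wins 1 of 2 groups, Patel wins 1. Lindqvist wins overall but not every group — no Simpson reversal.

No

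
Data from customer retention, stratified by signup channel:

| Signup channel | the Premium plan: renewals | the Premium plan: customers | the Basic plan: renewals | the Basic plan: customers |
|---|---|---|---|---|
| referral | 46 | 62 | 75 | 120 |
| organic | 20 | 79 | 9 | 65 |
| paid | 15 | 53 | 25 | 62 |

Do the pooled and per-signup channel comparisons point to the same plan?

Referral: the Premium plan 46/62 = 74.2%, the Basic plan 75/120 = 62.5% → the Premium plan
Organic: the Premium plan 20/79 = 25.3%, the Basic plan 9/65 = 13.8% → the Premium plan
Paid: the Premium plan 15/53 = 28.3%, the Basic plan 25/62 = 40.3% → the Basic plan
Overall: the Premium plan 81/194 = 41.8%, the Basic plan 109/247 = 44.1% → the Basic plan
Neither sweeps: the Premium plan wins 2 of 3 groups, the Basic plan wins 1. The Basic plan wins overall but not every group — no Simpson reversal.

No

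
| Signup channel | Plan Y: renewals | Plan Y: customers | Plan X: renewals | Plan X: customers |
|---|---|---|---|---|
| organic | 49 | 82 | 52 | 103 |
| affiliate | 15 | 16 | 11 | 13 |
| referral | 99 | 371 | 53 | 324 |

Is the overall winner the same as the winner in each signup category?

Organic: Plan Y 49/82 = 59.8%, Plan X 52/103 = 50.5% → Plan Y
Affiliate: Plan Y 15/16 = 93.8%, Plan X 11/13 = 84.6% → Plan Y
Referral: Plan Y 99/371 = 26.7%, Plan X 53/324 = 16.4% → Plan Y
Overall: Plan Y 163/469 = 34.8%, Plan X 116/440 = 26.4% → Plan Y
Plan Y wins overall and in every signup group — no reversal.

Yes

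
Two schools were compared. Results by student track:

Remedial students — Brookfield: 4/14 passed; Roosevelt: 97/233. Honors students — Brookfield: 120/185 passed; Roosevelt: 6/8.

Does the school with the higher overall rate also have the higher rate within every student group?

Remedial: Brookfield 4/14 = 28.6%, Roosevelt 97/233 = 41.6% → Roosevelt
Honors: Brookfield 120/185 = 64.9%, Roosevelt 6/8 = 75.0% → Roosevelt
Overall: Brookfield 124/199 = 62.3%, Roosevelt 103/241 = 42.7% → Brookfield
Roosevelt wins each student group but Brookfield wins overall — the comparison reverses. Roosevelt's students skew toward remedial, which has a lower base rate.

No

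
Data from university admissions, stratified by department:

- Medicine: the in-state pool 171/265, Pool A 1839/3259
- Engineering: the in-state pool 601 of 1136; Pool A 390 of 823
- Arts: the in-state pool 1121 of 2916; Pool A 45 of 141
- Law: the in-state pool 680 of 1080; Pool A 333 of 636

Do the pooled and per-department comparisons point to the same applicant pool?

No

Medicine: the in-state pool 171/265 = 64.5%, Pool A 1839/3259 = 56.4% → the in-state pool
Engineering: the in-state pool 601/1136 = 52.9%, Pool A 390/823 = 47.4% → the in-state pool
Arts: the in-state pool 1121/2916 = 38.4%, Pool A 45/141 = 31.9% → the in-state pool
Law: the in-state pool 680/1080 = 63.0%, Pool A 333/636 = 52.4% → the in-state pool
Overall: the in-state pool 2573/5397 = 47.7%, Pool A 2607/4859 = 53.7% → Pool A
The in-state pool wins each department group but Pool A wins overall — the comparison reverses. The in-state pool's applicants skew toward Arts, which has a lower base rate.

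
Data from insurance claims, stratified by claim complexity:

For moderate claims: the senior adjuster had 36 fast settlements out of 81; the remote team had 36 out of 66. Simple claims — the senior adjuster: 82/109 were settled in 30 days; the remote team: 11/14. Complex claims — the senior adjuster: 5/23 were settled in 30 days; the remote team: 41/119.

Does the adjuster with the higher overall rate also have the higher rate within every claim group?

Moderate: the senior adjuster 36/81 = 44.4%, the remote team 36/66 = 54.5% → the remote team
Simple: the senior adjuster 82/109 = 75.2%, the remote team 11/14 = 78.6% → the remote team
Complex: the senior adjuster 5/23 = 21.7%, the remote team 41/119 = 34.5% → the remote team
Overall: the senior adjuster 123/213 = 57.7%, the remote team 88/199 = 44.2% → the senior adjuster
The remote team wins each claim group but the senior adjuster wins overall — the comparison reverses. The remote team's claims skew toward complex, which has a lower base rate.

No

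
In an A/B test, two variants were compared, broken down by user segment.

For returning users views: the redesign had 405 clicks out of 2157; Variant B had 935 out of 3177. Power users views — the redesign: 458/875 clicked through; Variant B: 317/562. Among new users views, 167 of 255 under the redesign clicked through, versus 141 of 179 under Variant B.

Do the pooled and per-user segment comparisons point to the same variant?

Yes

Returning users: the redesign 405/2157 = 18.8%, Variant B 935/3177 = 29.4% → Variant B
Power users: the redesign 458/875 = 52.3%, Variant B 317/562 = 56.4% → Variant B
New users: the redesign 167/255 = 65.5%, Variant B 141/179 = 78.8% → Variant B
Overall: the redesign 1030/3287 = 31.3%, Variant B 1393/3918 = 35.6% → Variant B
Variant B wins overall and in every user group — no reversal.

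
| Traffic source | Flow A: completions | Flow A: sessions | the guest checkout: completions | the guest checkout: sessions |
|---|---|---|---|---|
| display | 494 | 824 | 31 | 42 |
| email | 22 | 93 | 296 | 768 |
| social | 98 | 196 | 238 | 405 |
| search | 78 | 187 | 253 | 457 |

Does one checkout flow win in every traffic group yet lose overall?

Yes

Display: Flow A 494/824 = 60.0%, the guest checkout 31/42 = 73.8% → the guest checkout
Email: Flow A 22/93 = 23.7%, the guest checkout 296/768 = 38.5% → the guest checkout
Social: Flow A 98/196 = 50.0%, the guest checkout 238/405 = 58.8% → the guest checkout
Search: Flow A 78/187 = 41.7%, the guest checkout 253/457 = 55.4% → the guest checkout
Overall: Flow A 692/1300 = 53.2%, the guest checkout 818/1672 = 48.9% → Flow A
The guest checkout wins each traffic group but Flow A wins overall — the comparison reverses. The guest checkout's sessions skew toward email, which has a lower base rate.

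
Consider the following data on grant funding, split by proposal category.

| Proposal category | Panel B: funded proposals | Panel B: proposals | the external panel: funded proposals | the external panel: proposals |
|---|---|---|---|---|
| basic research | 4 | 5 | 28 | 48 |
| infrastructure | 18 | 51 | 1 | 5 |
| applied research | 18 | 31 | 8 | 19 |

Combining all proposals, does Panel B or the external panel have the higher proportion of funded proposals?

the external panel

Basic research: Panel B 4/5 = 80.0%, the external panel 28/48 = 58.3% → Panel B
Infrastructure: Panel B 18/51 = 35.3%, the external panel 1/5 = 20.0% → Panel B
Applied research: Panel B 18/31 = 58.1%, the external panel 8/19 = 42.1% → Panel B
Overall: Panel B 40/87 = 46.0%, the external panel 37/72 = 51.4% → the external panel
(Panel B wins every proposal group but the external panel wins overall — Panel B's proposals skew toward the low-rate infrastructure group.)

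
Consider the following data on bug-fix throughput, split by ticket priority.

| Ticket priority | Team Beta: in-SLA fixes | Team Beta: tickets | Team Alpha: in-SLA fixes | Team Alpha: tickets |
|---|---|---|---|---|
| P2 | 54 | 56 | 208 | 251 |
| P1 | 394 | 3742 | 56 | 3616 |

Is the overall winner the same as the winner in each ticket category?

P2: Team Beta 54/56 = 96.4%, Team Alpha 208/251 = 82.9% → Team Beta
P1: Team Beta 394/3742 = 10.5%, Team Alpha 56/3616 = 1.5% → Team Beta
Overall: Team Beta 448/3798 = 11.8%, Team Alpha 264/3867 = 6.8% → Team Beta
Team Beta wins overall and in every ticket group — no reversal.

Yes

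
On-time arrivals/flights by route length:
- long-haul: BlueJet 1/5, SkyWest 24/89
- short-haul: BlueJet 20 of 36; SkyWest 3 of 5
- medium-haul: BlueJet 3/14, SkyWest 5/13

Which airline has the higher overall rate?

Long-haul: BlueJet 1/5 = 20.0%, SkyWest 24/89 = 27.0% → SkyWest
Short-haul: BlueJet 20/36 = 55.6%, SkyWest 3/5 = 60.0% → SkyWest
Medium-haul: BlueJet 3/14 = 21.4%, SkyWest 5/13 = 38.5% → SkyWest
Overall: BlueJet 24/55 = 43.6%, SkyWest 32/107 = 29.9% → BlueJet
(SkyWest wins every route group but BlueJet wins overall — SkyWest's flights skew toward the low-rate long-haul group.)

BlueJet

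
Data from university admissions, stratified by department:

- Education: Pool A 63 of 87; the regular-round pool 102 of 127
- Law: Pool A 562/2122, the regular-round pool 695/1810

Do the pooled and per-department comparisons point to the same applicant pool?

Education: Pool A 63/87 = 72.4%, the regular-round pool 102/127 = 80.3% → the regular-round pool
Law: Pool A 562/2122 = 26.5%, the regular-round pool 695/1810 = 38.4% → the regular-round pool
Overall: Pool A 625/2209 = 28.3%, the regular-round pool 797/1937 = 41.1% → the regular-round pool
The regular-round pool wins overall and in every department group — no reversal.

Yes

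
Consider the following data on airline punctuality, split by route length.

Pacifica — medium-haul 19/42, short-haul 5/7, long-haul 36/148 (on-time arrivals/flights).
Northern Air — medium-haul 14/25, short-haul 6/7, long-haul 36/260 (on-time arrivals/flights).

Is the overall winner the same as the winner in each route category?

No

Medium-haul: Pacifica 19/42 = 45.2%, Northern Air 14/25 = 56.0% → Northern Air
Short-haul: Pacifica 5/7 = 71.4%, Northern Air 6/7 = 85.7% → Northern Air
Long-haul: Pacifica 36/148 = 24.3%, Northern Air 36/260 = 13.8% → Pacifica
Overall: Pacifica 60/197 = 30.5%, Northern Air 56/292 = 19.2% → Pacifica
Neither sweeps: Pacifica wins 1 of 3 groups, Northern Air wins 2. Pacifica wins overall but not every group — no Simpson reversal.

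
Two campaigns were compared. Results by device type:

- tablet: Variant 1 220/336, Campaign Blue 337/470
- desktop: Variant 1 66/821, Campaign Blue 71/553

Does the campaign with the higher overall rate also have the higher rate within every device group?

Yes

Tablet: Variant 1 220/336 = 65.5%, Campaign Blue 337/470 = 71.7% → Campaign Blue
Desktop: Variant 1 66/821 = 8.0%, Campaign Blue 71/553 = 12.8% → Campaign Blue
Overall: Variant 1 286/1157 = 24.7%, Campaign Blue 408/1023 = 39.9% → Campaign Blue
Campaign Blue wins overall and in every device group — no reversal.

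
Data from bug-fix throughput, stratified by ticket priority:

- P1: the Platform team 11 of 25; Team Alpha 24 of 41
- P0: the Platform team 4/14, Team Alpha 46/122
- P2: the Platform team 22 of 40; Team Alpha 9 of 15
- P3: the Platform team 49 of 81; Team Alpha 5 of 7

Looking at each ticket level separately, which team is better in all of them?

Team Alpha

P1: the Platform team 11/25 = 44.0%, Team Alpha 24/41 = 58.5% → Team Alpha
P0: the Platform team 4/14 = 28.6%, Team Alpha 46/122 = 37.7% → Team Alpha
P2: the Platform team 22/40 = 55.0%, Team Alpha 9/15 = 60.0% → Team Alpha
P3: the Platform team 49/81 = 60.5%, Team Alpha 5/7 = 71.4% → Team Alpha
Team Alpha has the higher rate in all 4 groups.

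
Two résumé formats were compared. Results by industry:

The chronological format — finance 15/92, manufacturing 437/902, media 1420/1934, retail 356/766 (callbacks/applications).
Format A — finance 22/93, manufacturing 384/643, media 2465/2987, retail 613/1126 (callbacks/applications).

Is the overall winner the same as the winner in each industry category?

Yes

Finance: the chronological format 15/92 = 16.3%, Format A 22/93 = 23.7% → Format A
Manufacturing: the chronological format 437/902 = 48.4%, Format A 384/643 = 59.7% → Format A
Media: the chronological format 1420/1934 = 73.4%, Format A 2465/2987 = 82.5% → Format A
Retail: the chronological format 356/766 = 46.5%, Format A 613/1126 = 54.4% → Format A
Overall: the chronological format 2228/3694 = 60.3%, Format A 3484/4849 = 71.8% → Format A
Format A wins overall and in every industry group — no reversal.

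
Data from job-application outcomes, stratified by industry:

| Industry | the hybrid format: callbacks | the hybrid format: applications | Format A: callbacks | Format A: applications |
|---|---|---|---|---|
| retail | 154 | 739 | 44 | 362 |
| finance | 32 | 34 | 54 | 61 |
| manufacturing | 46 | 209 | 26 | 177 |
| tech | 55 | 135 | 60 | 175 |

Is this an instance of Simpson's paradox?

Retail: the hybrid format 154/739 = 20.8%, Format A 44/362 = 12.2% → the hybrid format
Finance: the hybrid format 32/34 = 94.1%, Format A 54/61 = 88.5% → the hybrid format
Manufacturing: the hybrid format 46/209 = 22.0%, Format A 26/177 = 14.7% → the hybrid format
Tech: the hybrid format 55/135 = 40.7%, Format A 60/175 = 34.3% → the hybrid format
Overall: the hybrid format 287/1117 = 25.7%, Format A 184/775 = 23.7% → the hybrid format
The hybrid format wins overall and in every industry group — no reversal.

No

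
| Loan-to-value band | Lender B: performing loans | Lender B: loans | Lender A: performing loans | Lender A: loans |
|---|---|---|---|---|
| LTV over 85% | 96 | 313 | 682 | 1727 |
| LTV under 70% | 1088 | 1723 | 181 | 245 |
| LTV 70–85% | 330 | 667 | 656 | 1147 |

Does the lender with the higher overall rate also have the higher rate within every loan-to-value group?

No

LTV over 85%: Lender B 96/313 = 30.7%, Lender A 682/1727 = 39.5% → Lender A
LTV under 70%: Lender B 1088/1723 = 63.1%, Lender A 181/245 = 73.9% → Lender A
LTV 70–85%: Lender B 330/667 = 49.5%, Lender A 656/1147 = 57.2% → Lender A
Overall: Lender B 1514/2703 = 56.0%, Lender A 1519/3119 = 48.7% → Lender B
Lender A wins each loan-to-value group but Lender B wins overall — the comparison reverses. Lender A's loans skew toward LTV over 85%, which has a lower base rate.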